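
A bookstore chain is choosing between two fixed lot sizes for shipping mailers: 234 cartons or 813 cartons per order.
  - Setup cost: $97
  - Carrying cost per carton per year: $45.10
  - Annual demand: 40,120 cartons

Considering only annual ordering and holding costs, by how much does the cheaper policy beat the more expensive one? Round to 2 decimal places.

$1,212.27

TC(Q) = (D/Q)S + (Q/2)H
TC(234) = (40,120/234)×97 + (234/2)×45.1 = $21,907.64
TC(813) = (40,120/813)×97 + (813/2)×45.1 = $23,119.92
Lots of 234 are cheaper by $1,212.27.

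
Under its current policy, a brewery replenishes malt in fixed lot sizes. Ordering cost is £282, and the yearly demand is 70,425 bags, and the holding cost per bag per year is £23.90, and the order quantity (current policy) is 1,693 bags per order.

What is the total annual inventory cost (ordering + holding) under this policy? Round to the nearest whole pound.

Annual ordering cost = (D/Q)·S = (70,425/1,693) × 282 = £11,730.57
Annual holding cost  = (Q/2)·H = (1,693/2) × 23.9 = £20,231.35
Total = £11,730.57 + £20,231.35 = £31,961.92

£31,962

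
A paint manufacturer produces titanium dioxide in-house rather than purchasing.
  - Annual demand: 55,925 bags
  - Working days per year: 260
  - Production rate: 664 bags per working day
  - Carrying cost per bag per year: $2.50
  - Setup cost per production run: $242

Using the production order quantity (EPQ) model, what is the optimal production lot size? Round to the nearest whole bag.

Daily demand d = 55,925/260 = 215.096; p = 664; 1 − d/p = 0.67606
EPQ = √(2DS / (H(1 − d/p)))
    = √(2 × 55,925 × 242 / (2.5 × 0.67606)) ≈ 4,001.87

4,002 bags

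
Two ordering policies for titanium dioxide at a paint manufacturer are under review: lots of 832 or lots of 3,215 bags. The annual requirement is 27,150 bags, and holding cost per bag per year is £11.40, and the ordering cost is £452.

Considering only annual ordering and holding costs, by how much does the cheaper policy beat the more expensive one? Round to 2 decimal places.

TC(Q) = (D/Q)S + (Q/2)H
TC(832) = (27,150/832)×452 + (832/2)×11.4 = £19,492.16
TC(3,215) = (27,150/3,215)×452 + (3,215/2)×11.4 = £22,142.55
|ΔTC| = |£19,492.16 − £22,142.55| = £2,650.39

£2,650.39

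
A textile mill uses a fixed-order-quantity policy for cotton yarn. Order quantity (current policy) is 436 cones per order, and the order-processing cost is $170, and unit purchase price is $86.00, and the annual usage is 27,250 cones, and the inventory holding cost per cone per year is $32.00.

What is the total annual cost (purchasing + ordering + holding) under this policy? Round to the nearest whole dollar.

Annual ordering cost = (D/Q)·S = (27,250/436) × 170 = $10,625.00
Annual holding cost  = (Q/2)·H = (436/2) × 32 = $6,976.00
Purchase cost = D·C = 27,250 × 86 = $2,343,500.00
Total = $10,625.00 + $6,976.00 + $2,343,500.00 = $2,361,101.00

$2,361,101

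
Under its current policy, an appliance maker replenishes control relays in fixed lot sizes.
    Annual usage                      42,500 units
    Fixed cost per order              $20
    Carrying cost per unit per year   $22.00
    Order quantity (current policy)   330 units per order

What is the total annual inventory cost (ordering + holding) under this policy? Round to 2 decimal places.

$6,205.76

Annual ordering cost = (D/Q)·S = (42,500/330) × 20 = $2,575.76
Annual holding cost  = (Q/2)·H = (330/2) × 22 = $3,630.00
Total = $2,575.76 + $3,630.00 = $6,205.76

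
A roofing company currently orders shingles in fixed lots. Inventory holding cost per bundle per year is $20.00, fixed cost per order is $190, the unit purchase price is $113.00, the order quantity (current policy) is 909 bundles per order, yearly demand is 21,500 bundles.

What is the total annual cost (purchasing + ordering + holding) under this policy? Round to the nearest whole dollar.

$2,443,084

Ordering: D/Q × S = 21,500/909 × $190 = $4,493.95
Holding:  Q/2 × H = 909/2 × $20 = $9,090.00
Purchase cost = D·C = 21,500 × 113 = $2,429,500.00
Total = $4,493.95 + $9,090.00 + $2,429,500.00 = $2,443,083.95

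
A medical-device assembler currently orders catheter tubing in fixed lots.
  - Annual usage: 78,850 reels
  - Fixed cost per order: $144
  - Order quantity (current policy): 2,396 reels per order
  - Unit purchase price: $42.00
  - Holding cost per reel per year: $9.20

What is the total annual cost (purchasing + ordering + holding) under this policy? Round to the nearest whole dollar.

$3,327,460

Orders/yr = 78,850/2,396 = 32.909; ordering cost = 32.909 × $144 = $4,738.90
Average inventory = 2,396/2 = 1198; holding cost = 1198 × $9.2 = $11,021.60
Purchase cost = D·C = 78,850 × 42 = $3,311,700.00
Total = $4,738.90 + $11,021.60 + $3,311,700.00 = $3,327,460.50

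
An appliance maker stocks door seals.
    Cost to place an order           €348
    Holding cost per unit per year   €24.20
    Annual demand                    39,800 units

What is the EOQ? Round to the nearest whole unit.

Optimal lot size Q* = (2 × 39,800 × €348 / €24.2)^½ ≈ 1,069.89

1,070 units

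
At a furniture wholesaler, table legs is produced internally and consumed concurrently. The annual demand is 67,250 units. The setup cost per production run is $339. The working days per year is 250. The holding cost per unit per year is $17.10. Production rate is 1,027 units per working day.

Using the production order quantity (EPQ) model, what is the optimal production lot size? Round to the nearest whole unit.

1,901 units

Daily demand d = 67,250/250 = 269.000; p = 1027; 1 − d/p = 0.73807
EPQ = √(2DS / (H(1 − d/p)))
    = √(2 × 67,250 × 339 / (17.1 × 0.73807)) ≈ 1,900.70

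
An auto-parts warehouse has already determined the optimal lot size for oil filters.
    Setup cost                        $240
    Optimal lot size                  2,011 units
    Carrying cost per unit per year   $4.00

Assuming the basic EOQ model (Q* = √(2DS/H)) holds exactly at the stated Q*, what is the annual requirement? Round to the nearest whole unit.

EOQ relation: Q² = 2DS/H, so rearrange for the unknown.
D = Q²H / (2S) = 2,011² × 4 / (2 × 240) = 33,701.01

33,701 units per year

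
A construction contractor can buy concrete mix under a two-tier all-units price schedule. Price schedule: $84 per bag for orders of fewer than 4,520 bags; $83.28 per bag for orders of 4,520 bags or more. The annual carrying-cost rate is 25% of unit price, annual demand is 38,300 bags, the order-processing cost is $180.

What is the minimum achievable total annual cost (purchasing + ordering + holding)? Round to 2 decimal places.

$3,234,216.11

H₁ = 25%×$84 = $21.0000;  H₂ = 25%×$83.28 = $20.8200
EOQ₁ = √(2×38,300×180/21.0000) = 810.29  (< 4,520, feasible at tier 1)
EOQ₂ = √(2×38,300×180/20.8200) = 813.79  (< 4,520 → use Q = 4,520 at tier-2 price)
TC(tier 1 (EOQ₁), Q≈810.3) = $3,234,216.11
TC(tier 2, Q≈4,520.0) = $3,238,202.42
Minimum at tier 1 (EOQ₁): $3,234,216.11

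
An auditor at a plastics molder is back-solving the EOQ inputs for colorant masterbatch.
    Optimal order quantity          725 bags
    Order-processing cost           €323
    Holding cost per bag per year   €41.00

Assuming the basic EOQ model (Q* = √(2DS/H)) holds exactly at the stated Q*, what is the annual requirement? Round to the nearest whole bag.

33,360 bags per year

From Q* = √(2DS/H) ⇒ Q*² = 2DS/H.
D = Q²H / (2S) = 725² × 41 / (2 × 323) = 33,360.10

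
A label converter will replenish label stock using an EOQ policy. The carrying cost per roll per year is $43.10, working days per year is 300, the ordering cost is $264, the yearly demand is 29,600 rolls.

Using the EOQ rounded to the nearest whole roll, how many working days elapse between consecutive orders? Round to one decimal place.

EOQ = √(2DS/H) = √(2 × 29,600 × 264 / 43.1)
    = √(362,617.17) ≈ 602.18 → Q = 602 rolls
Cycle time = (working days × Q)/D = (300 × 602) / 29,600 = 6.101 days

6.1 days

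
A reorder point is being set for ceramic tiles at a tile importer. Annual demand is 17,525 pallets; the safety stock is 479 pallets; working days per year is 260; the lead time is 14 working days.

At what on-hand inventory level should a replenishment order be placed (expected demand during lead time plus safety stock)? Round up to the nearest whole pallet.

1,423 pallets

Daily demand d = 17,525 / 260 = 67.404 pallets/day
Demand during lead time = 67.404 × 14 = 943.65
Reorder point = 943.65 + 479 = 1,422.65 → round up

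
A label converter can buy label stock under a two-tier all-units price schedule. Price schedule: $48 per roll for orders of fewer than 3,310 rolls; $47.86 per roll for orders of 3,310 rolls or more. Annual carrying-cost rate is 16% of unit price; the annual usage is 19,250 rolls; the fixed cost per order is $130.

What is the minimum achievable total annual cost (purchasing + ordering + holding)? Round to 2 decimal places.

H₁ = 16%×$48 = $7.6800;  H₂ = 16%×$47.86 = $7.6576
EOQ₁ = √(2×19,250×130/7.6800) = 807.27  (< 3,310, feasible at tier 1)
EOQ₂ = √(2×19,250×130/7.6576) = 808.45  (< 3,310 → use Q = 3,310 at tier-2 price)
TC(tier 1 (EOQ₁), Q≈807.3) = $930,199.87
TC(tier 2, Q≈3,310.0) = $934,734.37
Minimum at tier 1 (EOQ₁): $930,199.87

$930,199.87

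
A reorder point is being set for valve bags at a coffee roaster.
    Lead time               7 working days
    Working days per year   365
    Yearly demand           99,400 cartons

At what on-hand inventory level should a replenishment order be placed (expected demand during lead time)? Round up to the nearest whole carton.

Daily demand d = 99,400 / 365 = 272.329 cartons/day
Demand during lead time = 272.329 × 7 = 1,906.30
Reorder point = 1,906.30 → round up

1,907 cartons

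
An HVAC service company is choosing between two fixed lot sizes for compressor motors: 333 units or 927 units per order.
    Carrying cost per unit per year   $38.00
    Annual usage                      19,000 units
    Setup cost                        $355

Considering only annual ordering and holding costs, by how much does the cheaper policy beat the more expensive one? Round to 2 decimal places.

TC(Q) = (D/Q)S + (Q/2)H
TC(333) = (19,000/333)×355 + (333/2)×38 = $26,582.26
TC(927) = (19,000/927)×355 + (927/2)×38 = $24,889.16
Lots of 927 are cheaper by $1,693.10.

$1,693.10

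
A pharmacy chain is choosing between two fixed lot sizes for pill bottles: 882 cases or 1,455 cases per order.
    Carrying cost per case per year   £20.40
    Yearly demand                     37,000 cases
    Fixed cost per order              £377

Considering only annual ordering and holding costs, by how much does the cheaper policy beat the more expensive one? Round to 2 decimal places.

TC(Q) = (D/Q)S + (Q/2)H
TC(882) = (37,000/882)×377 + (882/2)×20.4 = £24,811.59
TC(1,455) = (37,000/1,455)×377 + (1,455/2)×20.4 = £24,427.94
Lots of 1,455 are cheaper by £383.65.

£383.65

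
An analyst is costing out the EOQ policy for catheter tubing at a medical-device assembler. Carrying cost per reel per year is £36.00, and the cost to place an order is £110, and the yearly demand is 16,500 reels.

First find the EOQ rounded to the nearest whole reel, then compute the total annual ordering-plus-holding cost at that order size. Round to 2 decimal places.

£11,431.55

Optimal lot size Q* = (2 × 16,500 × £110 / £36)^½ ≈ 317.54 → Q = 318 reels
Annual ordering cost = (D/Q)·S = (16,500/318) × 110 = £5,707.55
Annual holding cost  = (Q/2)·H = (318/2) × 36 = £5,724.00
Total = £5,707.55 + £5,724.00 = £11,431.55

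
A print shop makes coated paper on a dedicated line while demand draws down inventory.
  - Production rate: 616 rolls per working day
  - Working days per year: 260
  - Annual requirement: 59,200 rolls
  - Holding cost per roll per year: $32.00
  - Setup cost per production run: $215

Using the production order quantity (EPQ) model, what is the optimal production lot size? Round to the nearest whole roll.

d = 59,200/260 = 227.6923 rolls/day;  effective holding cost H(1 − d/p) = 32·(1 − 227.6923/616) = 20.17183
Q* = √(2DS / H_eff) = √(2·59,200·215 / 20.17183) ≈ 1,123.37

1,123 rolls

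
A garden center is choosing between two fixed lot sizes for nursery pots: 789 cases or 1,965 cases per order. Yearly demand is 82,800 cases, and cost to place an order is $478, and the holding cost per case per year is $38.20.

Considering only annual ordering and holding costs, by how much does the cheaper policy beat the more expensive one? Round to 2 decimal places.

For each Q, cost = (D/Q)·S + (Q/2)·H.
TC(789) = (82,800/789)×478 + (789/2)×38.2 = $65,232.64
TC(1,965) = (82,800/1,965)×478 + (1,965/2)×38.2 = $57,673.18
Cheaper: Q = 1,965.  Difference = $7,559.46

$7,559.46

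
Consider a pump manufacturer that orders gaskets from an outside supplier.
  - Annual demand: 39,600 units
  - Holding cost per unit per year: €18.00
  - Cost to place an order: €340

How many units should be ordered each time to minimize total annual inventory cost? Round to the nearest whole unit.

1,223 units

Optimal lot size Q* = (2 × 39,600 × €340 / €18)^½ ≈ 1,223.11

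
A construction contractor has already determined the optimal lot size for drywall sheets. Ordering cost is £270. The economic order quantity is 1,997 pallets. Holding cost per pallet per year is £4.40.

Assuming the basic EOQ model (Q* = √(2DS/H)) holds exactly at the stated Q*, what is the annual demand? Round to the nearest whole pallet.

Since Q* = (2DS/H)^½, squaring gives Q*²·H = 2DS.
D = Q²H / (2S) = 1,997² × 4.4 / (2 × 270) = 32,494.89

32,495 pallets per year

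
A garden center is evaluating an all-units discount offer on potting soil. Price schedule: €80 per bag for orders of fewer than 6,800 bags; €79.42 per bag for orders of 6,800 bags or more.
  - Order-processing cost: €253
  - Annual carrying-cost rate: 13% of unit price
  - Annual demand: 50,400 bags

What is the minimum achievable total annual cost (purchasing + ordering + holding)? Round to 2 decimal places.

€4,039,746.82

H₁ = 13%×€80 = €10.4000;  H₂ = 13%×€79.42 = €10.3246
EOQ₁ = √(2×50,400×253/10.4000) = 1,565.94  (< 6,800, feasible at tier 1)
EOQ₂ = √(2×50,400×253/10.3246) = 1,571.64  (< 6,800 → use Q = 6,800 at tier-2 price)
TC(tier 1 (EOQ₁), Q≈1,565.9) = €4,048,285.73
TC(tier 2, Q≈6,800.0) = €4,039,746.82
Minimum at tier 2: €4,039,746.82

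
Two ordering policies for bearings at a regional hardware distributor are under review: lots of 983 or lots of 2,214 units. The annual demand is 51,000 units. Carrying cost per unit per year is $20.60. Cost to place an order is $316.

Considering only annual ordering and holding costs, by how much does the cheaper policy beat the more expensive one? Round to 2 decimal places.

TC(Q) = (D/Q)S + (Q/2)H
TC(983) = (51,000/983)×316 + (983/2)×20.6 = $26,519.61
TC(2,214) = (51,000/2,214)×316 + (2,214/2)×20.6 = $30,083.33
|ΔTC| = |$26,519.61 − $30,083.33| = $3,563.72

$3,563.72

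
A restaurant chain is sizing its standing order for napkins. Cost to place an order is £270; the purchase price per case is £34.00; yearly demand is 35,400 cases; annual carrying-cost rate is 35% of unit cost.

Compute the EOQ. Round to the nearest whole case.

H = i·C = 0.35 × £34 = £11.9000 per case-year
EOQ = √(2DS/H) = √(2 × 35,400 × 270 / 11.9)
    = √(1,606,386.55) ≈ 1,267.43

1,267 cases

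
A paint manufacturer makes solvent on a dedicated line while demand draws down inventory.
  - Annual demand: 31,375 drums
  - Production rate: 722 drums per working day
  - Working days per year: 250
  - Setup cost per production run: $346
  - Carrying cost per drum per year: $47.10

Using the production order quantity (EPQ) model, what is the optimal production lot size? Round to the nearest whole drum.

Daily demand d = 31,375/250 = 125.500; p = 722; 1 − d/p = 0.82618
EPQ = √(2DS / (H(1 − d/p)))
    = √(2 × 31,375 × 346 / (47.1 × 0.82618)) ≈ 746.96

747 drums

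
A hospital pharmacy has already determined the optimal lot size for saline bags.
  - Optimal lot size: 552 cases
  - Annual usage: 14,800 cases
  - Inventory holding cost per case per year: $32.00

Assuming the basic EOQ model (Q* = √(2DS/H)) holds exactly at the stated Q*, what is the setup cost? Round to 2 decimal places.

$329.41

From Q* = √(2DS/H) ⇒ Q*² = 2DS/H.
S = Q²H / (2D) = 552² × 32 / (2 × 14,800) = 329.4097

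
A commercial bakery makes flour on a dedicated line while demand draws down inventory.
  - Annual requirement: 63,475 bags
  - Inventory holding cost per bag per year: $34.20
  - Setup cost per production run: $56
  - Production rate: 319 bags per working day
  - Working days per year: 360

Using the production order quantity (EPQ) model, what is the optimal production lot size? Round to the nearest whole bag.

682 bags

d = 63,475/360 = 176.3194 bags/day;  effective holding cost H(1 − d/p) = 34.2·(1 − 176.3194/319) = 15.29679
Q* = √(2DS / H_eff) = √(2·63,475·56 / 15.29679) ≈ 681.73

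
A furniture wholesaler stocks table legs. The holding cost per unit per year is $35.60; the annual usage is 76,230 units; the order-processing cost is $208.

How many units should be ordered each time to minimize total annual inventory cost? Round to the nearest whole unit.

944 units

Optimal lot size Q* = (2 × 76,230 × $208 / $35.6)^½ ≈ 943.81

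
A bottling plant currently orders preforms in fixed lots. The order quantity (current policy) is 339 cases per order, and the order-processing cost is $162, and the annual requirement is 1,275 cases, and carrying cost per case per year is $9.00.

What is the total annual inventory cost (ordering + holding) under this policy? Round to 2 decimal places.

$2,134.79

Annual ordering cost = (D/Q)·S = (1,275/339) × 162 = $609.29
Annual holding cost  = (Q/2)·H = (339/2) × 9 = $1,525.50
Total = $609.29 + $1,525.50 = $2,134.79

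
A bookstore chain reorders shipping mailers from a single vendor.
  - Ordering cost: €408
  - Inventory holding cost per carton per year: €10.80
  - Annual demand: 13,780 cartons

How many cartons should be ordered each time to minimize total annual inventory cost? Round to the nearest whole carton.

1,020 cartons

EOQ = √(2DS/H) = √(2 × 13,780 × 408 / 10.8)
    = √(1,041,155.56) ≈ 1,020.37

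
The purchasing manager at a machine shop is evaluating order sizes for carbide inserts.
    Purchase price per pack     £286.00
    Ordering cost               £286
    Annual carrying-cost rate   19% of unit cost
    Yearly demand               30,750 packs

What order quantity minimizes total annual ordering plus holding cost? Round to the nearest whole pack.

Holding cost per pack per year: H = 19% × £286 = £54.3400
Q* = √(2·D·S / H) = √(2·30,750·286 / 54.34) = √323,684.2 ≈ 568.93

569 packs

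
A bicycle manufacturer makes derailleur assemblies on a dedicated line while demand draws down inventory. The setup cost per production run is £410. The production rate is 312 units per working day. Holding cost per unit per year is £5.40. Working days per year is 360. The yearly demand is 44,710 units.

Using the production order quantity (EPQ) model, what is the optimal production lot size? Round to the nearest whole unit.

Daily demand d = 44,710/360 = 124.194; p = 312; 1 − d/p = 0.60194
EPQ = √(2DS / (H(1 − d/p)))
    = √(2 × 44,710 × 410 / (5.4 × 0.60194)) ≈ 3,358.42

3,358 units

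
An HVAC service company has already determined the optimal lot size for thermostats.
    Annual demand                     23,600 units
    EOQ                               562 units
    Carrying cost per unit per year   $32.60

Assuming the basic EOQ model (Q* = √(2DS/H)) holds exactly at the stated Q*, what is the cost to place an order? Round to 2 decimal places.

Since Q* = (2DS/H)^½, squaring gives Q*²·H = 2DS.
S = Q²H / (2D) = 562² × 32.6 / (2 × 23,600) = 218.1465

$218.15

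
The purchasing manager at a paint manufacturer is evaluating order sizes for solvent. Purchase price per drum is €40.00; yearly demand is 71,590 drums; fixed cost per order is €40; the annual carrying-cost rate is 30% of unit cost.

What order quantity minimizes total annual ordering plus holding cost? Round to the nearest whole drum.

691 drums

Carrying cost H = €40 × 30% = €12.0000/drum/yr
EOQ = √(2DS/H) = √(2 × 71,590 × 40 / 12)
    = √(477,266.67) ≈ 690.84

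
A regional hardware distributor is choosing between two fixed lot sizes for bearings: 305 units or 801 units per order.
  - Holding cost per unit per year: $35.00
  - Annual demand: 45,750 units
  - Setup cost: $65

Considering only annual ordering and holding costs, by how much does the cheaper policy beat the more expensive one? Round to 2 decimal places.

$2,642.55

TC(Q) = (D/Q)S + (Q/2)H
TC(305) = (45,750/305)×65 + (305/2)×35 = $15,087.50
TC(801) = (45,750/801)×65 + (801/2)×35 = $17,730.05
Lots of 305 are cheaper by $2,642.55.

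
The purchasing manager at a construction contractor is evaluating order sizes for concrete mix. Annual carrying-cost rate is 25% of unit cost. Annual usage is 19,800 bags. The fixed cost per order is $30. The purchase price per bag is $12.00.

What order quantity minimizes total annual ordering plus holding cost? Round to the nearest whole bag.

629 bags

Carrying cost H = $12 × 25% = $3.0000/bag/yr
EOQ = √(2DS/H) = √(2 × 19,800 × 30 / 3)
    = √(396,000.00) ≈ 629.29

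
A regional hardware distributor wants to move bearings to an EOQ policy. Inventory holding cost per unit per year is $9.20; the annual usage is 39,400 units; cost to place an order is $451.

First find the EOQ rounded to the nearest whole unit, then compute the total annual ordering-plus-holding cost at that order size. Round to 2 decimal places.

$18,081.95

EOQ = √(2DS/H) = √(2 × 39,400 × 451 / 9.2)
    = √(3,862,913.04) ≈ 1,965.43 → Q = 1,965 units
Orders/yr = 39,400/1,965 = 20.051; ordering cost = 20.051 × $451 = $9,042.95
Average inventory = 1,965/2 = 982.5; holding cost = 982.5 × $9.2 = $9,039.00
Total = $9,042.95 + $9,039.00 = $18,081.95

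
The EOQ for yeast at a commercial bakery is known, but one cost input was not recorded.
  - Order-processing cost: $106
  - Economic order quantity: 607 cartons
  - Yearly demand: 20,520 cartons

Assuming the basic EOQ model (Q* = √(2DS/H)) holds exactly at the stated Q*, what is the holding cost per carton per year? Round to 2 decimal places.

EOQ relation: Q² = 2DS/H, so rearrange for the unknown.
H = 2DS / Q² = 2 × 20,520 × 106 / 607² = 11.8069

$11.81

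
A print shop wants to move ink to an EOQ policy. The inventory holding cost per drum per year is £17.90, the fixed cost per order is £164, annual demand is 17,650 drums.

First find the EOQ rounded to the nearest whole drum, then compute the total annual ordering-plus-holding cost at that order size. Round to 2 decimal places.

£10,179.72

Q* = √(2·D·S / H) = √(2·17,650·164 / 17.9) = √323,419.0 ≈ 568.70 → Q = 569 drums
Orders/yr = 17,650/569 = 31.019; ordering cost = 31.019 × £164 = £5,087.17
Average inventory = 569/2 = 284.5; holding cost = 284.5 × £17.9 = £5,092.55
Total = £5,087.17 + £5,092.55 = £10,179.72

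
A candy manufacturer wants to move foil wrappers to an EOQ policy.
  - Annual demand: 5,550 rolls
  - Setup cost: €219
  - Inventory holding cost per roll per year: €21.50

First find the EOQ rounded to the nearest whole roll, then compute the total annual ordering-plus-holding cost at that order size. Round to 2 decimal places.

2DS/H = 2·5,550·219/21.5 = 113,065.12
EOQ = √113,065.12 ≈ 336.25 → Q = 336 rolls
Orders/yr = 5,550/336 = 16.518; ordering cost = 16.518 × €219 = €3,617.41
Average inventory = 336/2 = 168; holding cost = 168 × €21.5 = €3,612.00
Total = €3,617.41 + €3,612.00 = €7,229.41

€7,229.41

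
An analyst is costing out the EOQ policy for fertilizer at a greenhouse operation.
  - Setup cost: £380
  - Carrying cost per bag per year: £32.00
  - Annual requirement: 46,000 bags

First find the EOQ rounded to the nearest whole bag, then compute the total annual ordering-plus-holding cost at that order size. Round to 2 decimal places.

2DS/H = 2·46,000·380/32 = 1,092,500.00
EOQ = √1,092,500.00 ≈ 1,045.23 → Q = 1,045 bags
Ordering: D/Q × S = 46,000/1,045 × £380 = £16,727.27
Holding:  Q/2 × H = 1,045/2 × £32 = £16,720.00
Total = £16,727.27 + £16,720.00 = £33,447.27

£33,447.27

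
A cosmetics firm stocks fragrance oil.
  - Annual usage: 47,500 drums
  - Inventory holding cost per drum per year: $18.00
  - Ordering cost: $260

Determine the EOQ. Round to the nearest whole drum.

Optimal lot size Q* = (2 × 47,500 × $260 / $18)^½ ≈ 1,171.42

1,171 drums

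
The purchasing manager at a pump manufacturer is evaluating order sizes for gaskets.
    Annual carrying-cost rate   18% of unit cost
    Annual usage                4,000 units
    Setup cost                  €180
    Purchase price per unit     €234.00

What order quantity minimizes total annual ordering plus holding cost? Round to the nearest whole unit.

Carrying cost H = €234 × 18% = €42.1200/unit/yr
2DS/H = 2·4,000·180/42.12 = 34,188.03
EOQ = √34,188.03 ≈ 184.90

185 units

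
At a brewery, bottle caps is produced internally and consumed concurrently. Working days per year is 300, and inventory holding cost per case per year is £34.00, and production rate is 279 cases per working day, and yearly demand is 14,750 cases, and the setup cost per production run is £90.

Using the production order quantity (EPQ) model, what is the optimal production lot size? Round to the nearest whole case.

d = 14,750/300 = 49.1667 cases/day;  effective holding cost H(1 − d/p) = 34·(1 − 49.1667/279) = 28.00836
Q* = √(2DS / H_eff) = √(2·14,750·90 / 28.00836) ≈ 307.88

308 cases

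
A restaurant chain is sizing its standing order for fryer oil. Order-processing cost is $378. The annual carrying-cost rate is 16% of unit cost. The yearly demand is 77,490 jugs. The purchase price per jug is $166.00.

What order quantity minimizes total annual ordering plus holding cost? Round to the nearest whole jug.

Holding cost per jug per year: H = 16% × $166 = $26.5600
2DS/H = 2·77,490·378/26.56 = 2,205,664.16
EOQ = √2,205,664.16 ≈ 1,485.15

1,485 jugs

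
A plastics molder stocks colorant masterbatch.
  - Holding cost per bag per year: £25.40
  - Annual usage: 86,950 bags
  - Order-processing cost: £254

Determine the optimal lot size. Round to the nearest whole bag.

1,319 bags

2DS/H = 2·86,950·254/25.4 = 1,739,000.00
EOQ = √1,739,000.00 ≈ 1,318.71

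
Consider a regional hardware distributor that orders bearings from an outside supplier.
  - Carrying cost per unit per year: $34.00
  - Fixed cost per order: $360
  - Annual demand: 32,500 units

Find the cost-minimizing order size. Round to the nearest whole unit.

830 units

2DS/H = 2·32,500·360/34 = 688,235.29
EOQ = √688,235.29 ≈ 829.60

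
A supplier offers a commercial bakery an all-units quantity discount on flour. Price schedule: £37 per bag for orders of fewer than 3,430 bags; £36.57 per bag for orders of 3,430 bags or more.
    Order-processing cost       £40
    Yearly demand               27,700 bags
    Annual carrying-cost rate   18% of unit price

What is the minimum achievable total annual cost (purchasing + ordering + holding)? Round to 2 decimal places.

H₁ = 18%×£37 = £6.6600;  H₂ = 18%×£36.57 = £6.5826
EOQ₁ = √(2×27,700×40/6.6600) = 576.83  (< 3,430, feasible at tier 1)
EOQ₂ = √(2×27,700×40/6.5826) = 580.21  (< 3,430 → use Q = 3,430 at tier-2 price)
TC(tier 1 (EOQ₁), Q≈576.8) = £1,028,741.69
TC(tier 2, Q≈3,430.0) = £1,024,601.19
Minimum at tier 2: £1,024,601.19

£1,024,601.19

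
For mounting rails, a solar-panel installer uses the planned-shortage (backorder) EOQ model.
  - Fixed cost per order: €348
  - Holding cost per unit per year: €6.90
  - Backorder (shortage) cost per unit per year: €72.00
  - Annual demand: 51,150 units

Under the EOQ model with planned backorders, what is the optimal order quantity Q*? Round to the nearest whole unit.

Basic EOQ = √(2·51,150·348/6.9) = 2,271.448
Backorder adjustment √((H+b)/b) = √((6.9+72)/72) = 1.0468
Q* = 2,271.448 × 1.0468 ≈ 2,377.80

2,378 units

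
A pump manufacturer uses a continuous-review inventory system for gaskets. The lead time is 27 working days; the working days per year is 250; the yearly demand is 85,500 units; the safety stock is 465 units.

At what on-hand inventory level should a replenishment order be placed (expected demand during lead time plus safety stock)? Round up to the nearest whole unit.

9,699 units

Daily demand d = 85,500 / 250 = 342.000 units/day
Demand during lead time = 342.000 × 27 = 9,234.00
Reorder point = 9,234.00 + 465 = 9,699.00 → round up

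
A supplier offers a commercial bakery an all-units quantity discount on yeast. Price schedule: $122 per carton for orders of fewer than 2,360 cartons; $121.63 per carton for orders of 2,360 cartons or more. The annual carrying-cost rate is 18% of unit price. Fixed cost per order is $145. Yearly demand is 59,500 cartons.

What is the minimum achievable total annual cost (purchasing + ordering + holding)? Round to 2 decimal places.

$7,266,474.93

H₁ = 18%×$122 = $21.9600;  H₂ = 18%×$121.63 = $21.8934
EOQ₁ = √(2×59,500×145/21.9600) = 886.42  (< 2,360, feasible at tier 1)
EOQ₂ = √(2×59,500×145/21.8934) = 887.77  (< 2,360 → use Q = 2,360 at tier-2 price)
TC(tier 1 (EOQ₁), Q≈886.4) = $7,278,465.86
TC(tier 2, Q≈2,360.0) = $7,266,474.93
Minimum at tier 2: $7,266,474.93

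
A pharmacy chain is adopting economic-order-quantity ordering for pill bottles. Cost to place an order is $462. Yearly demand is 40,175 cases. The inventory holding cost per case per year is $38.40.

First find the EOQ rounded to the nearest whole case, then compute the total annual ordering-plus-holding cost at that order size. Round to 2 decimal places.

$37,755.44

Q* = √(2·D·S / H) = √(2·40,175·462 / 38.4) = √966,710.9 ≈ 983.21 → Q = 983 cases
Ordering: D/Q × S = 40,175/983 × $462 = $18,881.84
Holding:  Q/2 × H = 983/2 × $38.4 = $18,873.60
Total = $18,881.84 + $18,873.60 = $37,755.44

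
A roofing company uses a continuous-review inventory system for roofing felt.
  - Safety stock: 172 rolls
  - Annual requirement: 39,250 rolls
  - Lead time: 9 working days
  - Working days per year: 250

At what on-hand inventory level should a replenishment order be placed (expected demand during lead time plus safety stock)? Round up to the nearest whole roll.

1,585 rolls

Daily demand d = 39,250 / 250 = 157.000 rolls/day
Demand during lead time = 157.000 × 9 = 1,413.00
Reorder point = 1,413.00 + 172 = 1,585.00 → round up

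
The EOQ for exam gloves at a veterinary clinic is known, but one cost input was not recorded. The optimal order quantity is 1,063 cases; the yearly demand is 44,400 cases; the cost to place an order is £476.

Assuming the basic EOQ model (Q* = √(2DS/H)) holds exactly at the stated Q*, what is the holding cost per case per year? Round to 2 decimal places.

From Q* = √(2DS/H) ⇒ Q*² = 2DS/H.
H = 2DS / Q² = 2 × 44,400 × 476 / 1,063² = 37.4070

£37.41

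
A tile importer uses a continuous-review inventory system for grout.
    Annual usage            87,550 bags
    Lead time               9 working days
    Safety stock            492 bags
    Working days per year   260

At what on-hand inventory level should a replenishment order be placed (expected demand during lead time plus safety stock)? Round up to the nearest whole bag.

3,523 bags

Daily demand d = 87,550 / 260 = 336.731 bags/day
Demand during lead time = 336.731 × 9 = 3,030.58
Reorder point = 3,030.58 + 492 = 3,522.58 → round up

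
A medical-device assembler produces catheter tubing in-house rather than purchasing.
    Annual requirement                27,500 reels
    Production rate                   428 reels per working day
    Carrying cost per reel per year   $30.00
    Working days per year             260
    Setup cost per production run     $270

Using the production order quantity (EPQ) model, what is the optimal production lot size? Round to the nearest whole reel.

811 reels

d = 27,500/260 = 105.7692 reels/day;  effective holding cost H(1 − d/p) = 30·(1 − 105.7692/428) = 22.58627
Q* = √(2DS / H_eff) = √(2·27,500·270 / 22.58627) ≈ 810.85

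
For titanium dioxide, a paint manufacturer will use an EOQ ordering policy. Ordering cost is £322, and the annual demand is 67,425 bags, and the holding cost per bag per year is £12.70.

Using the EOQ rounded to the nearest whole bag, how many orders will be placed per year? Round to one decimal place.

Optimal lot size Q* = (2 × 67,425 × £322 / £12.7)^½ ≈ 1,849.06 → Q = 1,849
N = D/Q = 67,425/1,849 ≈ 36.466 orders/yr

36.5 orders per year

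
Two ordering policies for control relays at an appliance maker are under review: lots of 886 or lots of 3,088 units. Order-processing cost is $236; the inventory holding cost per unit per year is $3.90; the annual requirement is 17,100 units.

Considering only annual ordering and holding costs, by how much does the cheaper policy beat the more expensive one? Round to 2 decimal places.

For each Q, cost = (D/Q)·S + (Q/2)·H.
TC(886) = (17,100/886)×236 + (886/2)×3.9 = $6,282.55
TC(3,088) = (17,100/3,088)×236 + (3,088/2)×3.9 = $7,328.47
|ΔTC| = |$6,282.55 − $7,328.47| = $1,045.91

$1,045.91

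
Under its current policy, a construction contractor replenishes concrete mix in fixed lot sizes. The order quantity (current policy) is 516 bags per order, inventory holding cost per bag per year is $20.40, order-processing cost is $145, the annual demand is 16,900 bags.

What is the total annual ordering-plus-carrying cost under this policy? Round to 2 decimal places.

$10,012.23

Annual ordering cost = (D/Q)·S = (16,900/516) × 145 = $4,749.03
Annual holding cost  = (Q/2)·H = (516/2) × 20.4 = $5,263.20
Total = $4,749.03 + $5,263.20 = $10,012.23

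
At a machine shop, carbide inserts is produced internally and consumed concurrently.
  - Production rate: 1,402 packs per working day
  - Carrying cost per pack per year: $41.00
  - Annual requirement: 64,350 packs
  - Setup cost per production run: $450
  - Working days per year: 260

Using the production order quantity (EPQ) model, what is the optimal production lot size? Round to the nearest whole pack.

1,310 packs

d = 64,350/260 = 247.5000 packs/day;  effective holding cost H(1 − d/p) = 41·(1 − 247.5000/1402) = 33.76213
Q* = √(2DS / H_eff) = √(2·64,350·450 / 33.76213) ≈ 1,309.73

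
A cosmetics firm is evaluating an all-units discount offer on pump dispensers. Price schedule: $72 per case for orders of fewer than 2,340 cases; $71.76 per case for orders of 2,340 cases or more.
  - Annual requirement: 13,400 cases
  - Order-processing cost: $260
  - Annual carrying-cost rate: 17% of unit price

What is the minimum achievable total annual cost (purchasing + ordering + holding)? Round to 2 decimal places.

H₁ = 17%×$72 = $12.2400;  H₂ = 17%×$71.76 = $12.1992
EOQ₁ = √(2×13,400×260/12.2400) = 754.51  (< 2,340, feasible at tier 1)
EOQ₂ = √(2×13,400×260/12.1992) = 755.77  (< 2,340 → use Q = 2,340 at tier-2 price)
TC(tier 1 (EOQ₁), Q≈754.5) = $974,035.17
TC(tier 2, Q≈2,340.0) = $977,345.95
Minimum at tier 1 (EOQ₁): $974,035.17

$974,035.17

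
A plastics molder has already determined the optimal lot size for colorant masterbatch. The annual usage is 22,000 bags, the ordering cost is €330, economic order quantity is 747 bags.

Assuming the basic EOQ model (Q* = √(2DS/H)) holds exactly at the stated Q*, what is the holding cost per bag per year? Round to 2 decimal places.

€26.02

Since Q* = (2DS/H)^½, squaring gives Q*²·H = 2DS.
H = 2DS / Q² = 2 × 22,000 × 330 / 747² = 26.0211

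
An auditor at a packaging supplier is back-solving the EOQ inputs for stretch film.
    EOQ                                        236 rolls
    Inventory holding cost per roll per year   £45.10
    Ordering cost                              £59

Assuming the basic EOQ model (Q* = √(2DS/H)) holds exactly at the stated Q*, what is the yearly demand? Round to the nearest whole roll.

21,287 rolls per year

EOQ relation: Q² = 2DS/H, so rearrange for the unknown.
D = Q²H / (2S) = 236² × 45.1 / (2 × 59) = 21,287.20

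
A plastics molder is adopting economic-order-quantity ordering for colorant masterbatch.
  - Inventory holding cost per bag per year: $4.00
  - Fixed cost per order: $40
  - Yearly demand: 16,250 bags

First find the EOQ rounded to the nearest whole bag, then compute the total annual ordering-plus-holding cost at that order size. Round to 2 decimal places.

2DS/H = 2·16,250·40/4 = 325,000.00
EOQ = √325,000.00 ≈ 570.09 → Q = 570 bags
Orders/yr = 16,250/570 = 28.509; ordering cost = 28.509 × $40 = $1,140.35
Average inventory = 570/2 = 285; holding cost = 285 × $4 = $1,140.00
Total = $1,140.35 + $1,140.00 = $2,280.35

$2,280.35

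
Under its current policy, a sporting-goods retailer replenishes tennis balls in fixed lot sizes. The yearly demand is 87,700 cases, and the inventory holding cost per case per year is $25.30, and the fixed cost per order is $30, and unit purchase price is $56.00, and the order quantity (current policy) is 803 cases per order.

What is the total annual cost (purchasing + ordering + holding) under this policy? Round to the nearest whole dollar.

Ordering: D/Q × S = 87,700/803 × $30 = $3,276.46
Holding:  Q/2 × H = 803/2 × $25.3 = $10,157.95
Purchase cost = D·C = 87,700 × 56 = $4,911,200.00
Total = $3,276.46 + $10,157.95 + $4,911,200.00 = $4,924,634.41

$4,924,634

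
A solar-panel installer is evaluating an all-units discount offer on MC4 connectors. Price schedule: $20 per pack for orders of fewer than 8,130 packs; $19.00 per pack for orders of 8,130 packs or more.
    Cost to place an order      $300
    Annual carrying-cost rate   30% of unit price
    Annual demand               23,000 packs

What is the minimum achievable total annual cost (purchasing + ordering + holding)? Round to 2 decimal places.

$461,019.21

H₁ = 30%×$20 = $6.0000;  H₂ = 30%×$19.00 = $5.7000
EOQ₁ = √(2×23,000×300/6.0000) = 1,516.58  (< 8,130, feasible at tier 1)
EOQ₂ = √(2×23,000×300/5.7000) = 1,555.97  (< 8,130 → use Q = 8,130 at tier-2 price)
TC(tier 1 (EOQ₁), Q≈1,516.6) = $469,099.45
TC(tier 2, Q≈8,130.0) = $461,019.21
Minimum at tier 2: $461,019.21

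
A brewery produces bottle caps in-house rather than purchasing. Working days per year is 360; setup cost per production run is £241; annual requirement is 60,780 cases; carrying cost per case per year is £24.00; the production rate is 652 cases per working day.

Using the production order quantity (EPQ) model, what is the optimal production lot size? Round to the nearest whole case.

d = 60,780/360 = 168.8333 cases/day;  effective holding cost H(1 − d/p) = 24·(1 − 168.8333/652) = 17.78528
Q* = √(2DS / H_eff) = √(2·60,780·241 / 17.78528) ≈ 1,283.43

1,283 cases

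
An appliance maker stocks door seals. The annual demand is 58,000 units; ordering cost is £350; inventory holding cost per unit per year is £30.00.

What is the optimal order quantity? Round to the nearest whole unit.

Optimal lot size Q* = (2 × 58,000 × £350 / £30)^½ ≈ 1,163.33

1,163 units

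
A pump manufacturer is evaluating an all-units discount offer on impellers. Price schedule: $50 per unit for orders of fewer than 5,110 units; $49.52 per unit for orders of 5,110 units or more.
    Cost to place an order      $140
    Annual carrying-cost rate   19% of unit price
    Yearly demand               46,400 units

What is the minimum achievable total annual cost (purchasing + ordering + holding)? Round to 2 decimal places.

$2,323,038.72

H₁ = 19%×$50 = $9.5000;  H₂ = 19%×$49.52 = $9.4088
EOQ₁ = √(2×46,400×140/9.5000) = 1,169.44  (< 5,110, feasible at tier 1)
EOQ₂ = √(2×46,400×140/9.4088) = 1,175.09  (< 5,110 → use Q = 5,110 at tier-2 price)
TC(tier 1 (EOQ₁), Q≈1,169.4) = $2,331,109.64
TC(tier 2, Q≈5,110.0) = $2,323,038.72
Minimum at tier 2: $2,323,038.72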